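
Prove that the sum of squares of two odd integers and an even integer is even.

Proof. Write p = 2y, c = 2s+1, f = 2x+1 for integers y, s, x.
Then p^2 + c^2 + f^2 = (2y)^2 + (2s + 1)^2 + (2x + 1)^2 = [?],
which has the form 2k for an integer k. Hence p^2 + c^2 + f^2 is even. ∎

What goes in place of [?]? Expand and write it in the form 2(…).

2(2s^2 + 2s + 2x^2 + 2x + 2y^2 + 1)

Expanding: (2y)^2 + (2s + 1)^2 + (2x + 1)^2 = 4s^2 + 4s + 4x^2 + 4x + 4y^2 + 2.
Every term is even; pulling out the factor of 2 gives 2(2s^2 + 2s + 2x^2 + 2x + 2y^2 + 1).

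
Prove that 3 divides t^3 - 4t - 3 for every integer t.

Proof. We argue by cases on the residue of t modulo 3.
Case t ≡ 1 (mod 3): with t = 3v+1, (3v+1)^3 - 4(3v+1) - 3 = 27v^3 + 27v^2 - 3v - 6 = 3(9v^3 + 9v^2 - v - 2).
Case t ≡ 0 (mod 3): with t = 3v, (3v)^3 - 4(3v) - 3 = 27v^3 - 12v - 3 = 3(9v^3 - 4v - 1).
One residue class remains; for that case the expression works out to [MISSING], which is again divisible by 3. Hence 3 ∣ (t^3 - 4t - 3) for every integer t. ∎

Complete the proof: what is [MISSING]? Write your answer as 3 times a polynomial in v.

Only t ≡ 2 (mod 3) is unaccounted for. Put t = 3v+2:
(3v+2)^3 - 4(3v+2) - 3 expands to 27v^3 + 54v^2 + 24v - 3,
and factoring out 3 leaves 3(9v^3 + 18v^2 + 8v - 1).

3(9v^3 + 18v^2 + 8v - 1)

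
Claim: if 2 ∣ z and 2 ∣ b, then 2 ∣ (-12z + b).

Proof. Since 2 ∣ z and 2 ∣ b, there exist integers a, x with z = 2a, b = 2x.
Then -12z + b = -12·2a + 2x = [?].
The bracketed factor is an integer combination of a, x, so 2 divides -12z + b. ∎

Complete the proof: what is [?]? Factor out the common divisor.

Each term has a factor of 2: -12·2a + 2x = 2·(-12a + x).
Since -12a + x is an integer, 2 ∣ (-12z + b).

2(-12a + x)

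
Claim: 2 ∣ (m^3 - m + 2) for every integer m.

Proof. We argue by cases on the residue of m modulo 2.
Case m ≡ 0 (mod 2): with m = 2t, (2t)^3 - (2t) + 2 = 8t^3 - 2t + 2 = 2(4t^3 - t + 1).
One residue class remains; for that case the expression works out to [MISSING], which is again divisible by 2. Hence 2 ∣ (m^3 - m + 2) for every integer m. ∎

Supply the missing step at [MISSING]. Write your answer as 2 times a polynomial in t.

Only m ≡ 1 (mod 2) is unaccounted for. Put m = 2t+1:
(2t+1)^3 - (2t+1) + 2 expands to 8t^3 + 12t^2 + 4t + 2,
and factoring out 2 leaves 2(4t^3 + 6t^2 + 2t + 1).

2(4t^3 + 6t^2 + 2t + 1)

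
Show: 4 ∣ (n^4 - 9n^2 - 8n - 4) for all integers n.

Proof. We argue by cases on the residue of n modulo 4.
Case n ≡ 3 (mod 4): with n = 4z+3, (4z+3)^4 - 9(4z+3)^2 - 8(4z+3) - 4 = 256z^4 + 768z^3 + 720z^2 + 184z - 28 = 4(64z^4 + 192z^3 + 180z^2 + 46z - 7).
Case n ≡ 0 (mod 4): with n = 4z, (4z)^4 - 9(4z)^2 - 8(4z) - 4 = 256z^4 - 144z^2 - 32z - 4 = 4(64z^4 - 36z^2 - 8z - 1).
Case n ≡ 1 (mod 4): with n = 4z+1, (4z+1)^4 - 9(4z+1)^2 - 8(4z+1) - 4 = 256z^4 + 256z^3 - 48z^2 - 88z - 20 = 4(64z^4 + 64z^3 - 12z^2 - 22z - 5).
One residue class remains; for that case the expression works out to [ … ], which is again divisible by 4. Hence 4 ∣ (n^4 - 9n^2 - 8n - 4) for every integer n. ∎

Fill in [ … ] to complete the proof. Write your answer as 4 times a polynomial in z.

4(64z^4 + 128z^3 + 60z^2 - 12z - 10)

The residues treated are {3, 0, 1}, so the missing case is n ≡ 2 (mod 4); write n = 4z+2.
Then (4z+2)^4 - 9(4z+2)^2 - 8(4z+2) - 4 = 256z^4 + 512z^3 + 240z^2 - 48z - 40 = 4(64z^4 + 128z^3 + 60z^2 - 12z - 10).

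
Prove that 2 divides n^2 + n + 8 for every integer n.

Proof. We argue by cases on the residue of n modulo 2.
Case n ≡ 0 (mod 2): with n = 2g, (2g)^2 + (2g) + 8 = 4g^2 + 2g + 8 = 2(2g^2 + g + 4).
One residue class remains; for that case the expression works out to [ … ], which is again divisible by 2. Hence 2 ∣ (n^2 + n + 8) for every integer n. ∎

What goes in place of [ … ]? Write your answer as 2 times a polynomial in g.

2(2g^2 + 3g + 5)

Only n ≡ 1 (mod 2) is unaccounted for. Put n = 2g+1:
(2g+1)^2 + (2g+1) + 8 expands to 4g^2 + 6g + 10,
and factoring out 2 leaves 2(2g^2 + 3g + 5).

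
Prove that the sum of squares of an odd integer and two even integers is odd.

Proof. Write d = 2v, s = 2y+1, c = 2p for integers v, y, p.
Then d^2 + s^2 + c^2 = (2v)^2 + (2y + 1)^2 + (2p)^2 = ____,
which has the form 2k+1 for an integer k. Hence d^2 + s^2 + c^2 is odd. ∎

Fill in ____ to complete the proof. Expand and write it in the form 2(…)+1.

2(2p^2 + 2v^2 + 2y^2 + 2y) + 1

(2v)^2 + (2y + 1)^2 + (2p)^2 = 4p^2 + 4v^2 + 4y^2 + 4y + 1
= 2(2p^2 + 2v^2 + 2y^2 + 2y) + 1.
Since 2p^2 + 2v^2 + 2y^2 + 2y is an integer, the sum of squares is of the form 2k+1 for an integer k.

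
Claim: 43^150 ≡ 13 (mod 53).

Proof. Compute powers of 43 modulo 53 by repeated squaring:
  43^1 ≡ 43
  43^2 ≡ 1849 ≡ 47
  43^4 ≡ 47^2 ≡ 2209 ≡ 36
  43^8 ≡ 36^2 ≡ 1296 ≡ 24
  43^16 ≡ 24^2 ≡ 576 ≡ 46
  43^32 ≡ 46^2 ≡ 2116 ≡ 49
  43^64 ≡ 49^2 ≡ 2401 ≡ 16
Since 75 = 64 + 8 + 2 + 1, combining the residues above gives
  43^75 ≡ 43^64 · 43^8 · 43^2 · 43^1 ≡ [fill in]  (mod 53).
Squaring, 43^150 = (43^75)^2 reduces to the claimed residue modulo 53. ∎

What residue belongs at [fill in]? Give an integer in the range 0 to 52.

38

Multiply the listed residues: 16 · 24 · 47 · 43 = 384 → 18048 → 776064.
Reducing modulo 53: 776064 = 14642·53 + 38, so 43^75 ≡ 38.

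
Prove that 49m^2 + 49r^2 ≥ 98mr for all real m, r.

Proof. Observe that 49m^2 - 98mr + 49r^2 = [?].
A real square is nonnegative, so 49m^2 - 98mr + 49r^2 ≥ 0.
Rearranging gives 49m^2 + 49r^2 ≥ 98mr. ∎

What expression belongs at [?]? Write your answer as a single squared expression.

49m^2 - 98mr + 49r^2 is a perfect-square trinomial: the outer terms are (7m)^2 and (7r)^2, and the cross term is -2·7m·7r.
So 49m^2 - 98mr + 49r^2 = (7m - 7r)^2 ≥ 0.

(7m - 7r)^2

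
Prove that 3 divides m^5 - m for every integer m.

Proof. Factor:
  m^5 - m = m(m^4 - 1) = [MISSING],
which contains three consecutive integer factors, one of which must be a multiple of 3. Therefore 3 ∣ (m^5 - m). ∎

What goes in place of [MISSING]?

m^4 - 1 = (m^2 - 1)(m^2 + 1), and m^2 - 1 = (m-1)(m+1).
So m(m^4 - 1) = (m - 1)m(m + 1)(m^2 + 1).

(m - 1)m(m + 1)(m^2 + 1)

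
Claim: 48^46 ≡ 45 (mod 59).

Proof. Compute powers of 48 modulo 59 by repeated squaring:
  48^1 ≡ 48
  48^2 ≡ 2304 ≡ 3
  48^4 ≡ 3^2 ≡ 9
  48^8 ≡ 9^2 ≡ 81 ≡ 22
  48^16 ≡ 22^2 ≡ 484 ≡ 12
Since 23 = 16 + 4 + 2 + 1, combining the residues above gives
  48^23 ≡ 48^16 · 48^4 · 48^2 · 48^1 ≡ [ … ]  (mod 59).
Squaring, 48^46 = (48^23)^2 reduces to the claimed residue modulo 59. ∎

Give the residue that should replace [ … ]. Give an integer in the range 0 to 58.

35

Multiply the listed residues: 12 · 9 · 3 · 48 = 108 → 324 → 15552.
Reducing modulo 59: 15552 = 263·59 + 35, so 48^23 ≡ 35.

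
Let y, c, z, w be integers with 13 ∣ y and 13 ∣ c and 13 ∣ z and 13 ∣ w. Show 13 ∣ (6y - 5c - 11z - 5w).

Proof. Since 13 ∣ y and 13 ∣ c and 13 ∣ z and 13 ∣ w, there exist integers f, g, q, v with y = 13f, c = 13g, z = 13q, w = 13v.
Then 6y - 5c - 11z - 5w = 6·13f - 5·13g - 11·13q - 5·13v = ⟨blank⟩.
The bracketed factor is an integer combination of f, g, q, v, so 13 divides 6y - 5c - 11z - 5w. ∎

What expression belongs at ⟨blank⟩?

Each term has a factor of 13: 6·13f - 5·13g - 11·13q - 5·13v = 13·(6f - 5g - 11q - 5v).
Since 6f - 5g - 11q - 5v is an integer, 13 ∣ (6y - 5c - 11z - 5w).

13(6f - 5g - 11q - 5v)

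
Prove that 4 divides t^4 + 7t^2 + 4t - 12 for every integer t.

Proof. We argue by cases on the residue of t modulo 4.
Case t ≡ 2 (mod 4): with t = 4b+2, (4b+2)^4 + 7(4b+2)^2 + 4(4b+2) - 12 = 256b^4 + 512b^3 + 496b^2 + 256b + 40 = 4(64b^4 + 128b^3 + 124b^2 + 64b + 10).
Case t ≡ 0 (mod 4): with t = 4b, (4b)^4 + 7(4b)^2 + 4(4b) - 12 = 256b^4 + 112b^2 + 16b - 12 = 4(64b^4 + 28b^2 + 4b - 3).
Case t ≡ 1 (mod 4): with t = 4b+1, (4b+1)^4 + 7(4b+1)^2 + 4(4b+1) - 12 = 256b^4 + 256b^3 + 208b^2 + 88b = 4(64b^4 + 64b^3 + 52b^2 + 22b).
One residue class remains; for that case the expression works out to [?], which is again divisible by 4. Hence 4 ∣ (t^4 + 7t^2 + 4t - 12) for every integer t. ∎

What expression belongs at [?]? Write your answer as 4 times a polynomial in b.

4(64b^4 + 192b^3 + 244b^2 + 154b + 36)

The residues treated are {2, 0, 1}, so the missing case is t ≡ 3 (mod 4); write t = 4b+3.
Then (4b+3)^4 + 7(4b+3)^2 + 4(4b+3) - 12 = 256b^4 + 768b^3 + 976b^2 + 616b + 144 = 4(64b^4 + 192b^3 + 244b^2 + 154b + 36).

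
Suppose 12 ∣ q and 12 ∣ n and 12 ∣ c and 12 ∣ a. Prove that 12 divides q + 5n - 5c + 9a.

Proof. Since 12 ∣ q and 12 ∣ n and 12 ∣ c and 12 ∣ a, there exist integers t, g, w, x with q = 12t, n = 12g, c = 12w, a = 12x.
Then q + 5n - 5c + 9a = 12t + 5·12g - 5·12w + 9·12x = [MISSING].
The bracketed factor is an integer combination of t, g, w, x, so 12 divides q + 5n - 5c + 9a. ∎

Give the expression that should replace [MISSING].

Pull the common 12 out of every term: 12t + 5·12g - 5·12w + 9·12x = 12(5g + t - 5w + 9x).
5g + t - 5w + 9x is an integer, which exhibits the divisibility.

12(5g + t - 5w + 9x)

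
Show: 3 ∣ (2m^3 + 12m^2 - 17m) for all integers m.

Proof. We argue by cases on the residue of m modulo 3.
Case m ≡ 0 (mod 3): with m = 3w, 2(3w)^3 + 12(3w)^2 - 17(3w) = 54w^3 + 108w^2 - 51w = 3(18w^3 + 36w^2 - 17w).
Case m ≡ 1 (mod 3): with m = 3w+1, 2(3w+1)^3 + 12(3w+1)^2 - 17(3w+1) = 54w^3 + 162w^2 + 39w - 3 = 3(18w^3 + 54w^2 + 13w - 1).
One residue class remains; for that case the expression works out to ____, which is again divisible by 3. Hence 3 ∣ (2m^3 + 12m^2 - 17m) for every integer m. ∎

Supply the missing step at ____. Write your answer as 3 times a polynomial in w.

3(18w^3 + 72w^2 + 55w + 10)

Only m ≡ 2 (mod 3) is unaccounted for. Put m = 3w+2:
2(3w+2)^3 + 12(3w+2)^2 - 17(3w+2) expands to 54w^3 + 216w^2 + 165w + 30,
and factoring out 3 leaves 3(18w^3 + 72w^2 + 55w + 10).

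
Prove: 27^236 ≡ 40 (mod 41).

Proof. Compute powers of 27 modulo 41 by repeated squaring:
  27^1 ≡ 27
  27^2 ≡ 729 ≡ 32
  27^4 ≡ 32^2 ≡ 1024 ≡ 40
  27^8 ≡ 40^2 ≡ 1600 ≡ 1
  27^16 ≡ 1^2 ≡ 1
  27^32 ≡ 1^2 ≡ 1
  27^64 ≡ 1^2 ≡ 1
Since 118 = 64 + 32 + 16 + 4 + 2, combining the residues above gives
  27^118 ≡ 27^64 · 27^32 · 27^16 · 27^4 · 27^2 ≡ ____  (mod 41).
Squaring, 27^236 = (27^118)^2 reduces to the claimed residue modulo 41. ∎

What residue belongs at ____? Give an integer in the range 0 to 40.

27^64 · 27^32 · 27^16 · 27^4 · 27^2 ≡ 1 · 1 · 1 · 40 · 32 = 1280.
1280 mod 41 = 9, so 27^118 ≡ 9 (mod 41).

9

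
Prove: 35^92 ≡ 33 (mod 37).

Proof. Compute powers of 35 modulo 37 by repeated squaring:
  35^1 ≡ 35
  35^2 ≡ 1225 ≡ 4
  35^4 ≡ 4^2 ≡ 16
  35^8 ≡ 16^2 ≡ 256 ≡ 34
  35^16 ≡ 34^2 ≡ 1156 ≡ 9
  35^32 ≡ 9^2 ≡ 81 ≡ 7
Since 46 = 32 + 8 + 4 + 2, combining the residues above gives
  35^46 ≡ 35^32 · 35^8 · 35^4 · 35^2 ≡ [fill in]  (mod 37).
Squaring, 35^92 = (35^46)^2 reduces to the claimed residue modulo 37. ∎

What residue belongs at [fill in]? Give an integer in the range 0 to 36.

Multiply the listed residues: 7 · 34 · 16 · 4 = 238 → 3808 → 15232.
Reducing modulo 37: 15232 = 411·37 + 25, so 35^46 ≡ 25.

25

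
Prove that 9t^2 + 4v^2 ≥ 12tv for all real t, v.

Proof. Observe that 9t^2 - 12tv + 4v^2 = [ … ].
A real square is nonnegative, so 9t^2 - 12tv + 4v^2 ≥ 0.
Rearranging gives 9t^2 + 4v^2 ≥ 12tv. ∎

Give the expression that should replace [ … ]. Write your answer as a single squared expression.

9t^2 - 12tv + 4v^2 is a perfect-square trinomial: the outer terms are (3t)^2 and (2v)^2, and the cross term is -2·3t·2v.
So 9t^2 - 12tv + 4v^2 = (3t - 2v)^2 ≥ 0.

(3t - 2v)^2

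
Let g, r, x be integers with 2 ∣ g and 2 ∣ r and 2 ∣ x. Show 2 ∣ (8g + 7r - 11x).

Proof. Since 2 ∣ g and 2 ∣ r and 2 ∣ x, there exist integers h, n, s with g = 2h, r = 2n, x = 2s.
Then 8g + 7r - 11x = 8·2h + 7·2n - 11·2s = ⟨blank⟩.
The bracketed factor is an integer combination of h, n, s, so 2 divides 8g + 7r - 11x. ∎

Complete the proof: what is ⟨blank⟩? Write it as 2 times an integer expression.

Each term has a factor of 2: 8·2h + 7·2n - 11·2s = 2·(8h + 7n - 11s).
Since 8h + 7n - 11s is an integer, 2 ∣ (8g + 7r - 11x).

2(8h + 7n - 11s)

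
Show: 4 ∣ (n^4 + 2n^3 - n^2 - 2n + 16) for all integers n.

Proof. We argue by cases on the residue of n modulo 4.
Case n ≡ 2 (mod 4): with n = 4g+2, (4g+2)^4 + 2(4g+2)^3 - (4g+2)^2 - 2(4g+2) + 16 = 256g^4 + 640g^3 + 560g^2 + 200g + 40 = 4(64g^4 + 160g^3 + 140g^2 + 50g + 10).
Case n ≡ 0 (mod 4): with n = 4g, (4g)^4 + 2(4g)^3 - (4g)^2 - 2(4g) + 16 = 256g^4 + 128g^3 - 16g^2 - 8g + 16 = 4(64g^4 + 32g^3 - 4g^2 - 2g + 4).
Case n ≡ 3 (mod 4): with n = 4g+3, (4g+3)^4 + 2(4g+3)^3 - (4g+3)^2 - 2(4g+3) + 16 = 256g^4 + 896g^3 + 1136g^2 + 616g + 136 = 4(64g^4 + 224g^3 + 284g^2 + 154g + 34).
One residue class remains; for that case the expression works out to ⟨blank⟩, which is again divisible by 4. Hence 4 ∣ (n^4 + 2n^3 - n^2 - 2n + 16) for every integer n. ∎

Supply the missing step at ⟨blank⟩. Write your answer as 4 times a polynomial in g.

4(64g^4 + 96g^3 + 44g^2 + 6g + 4)

Only n ≡ 1 (mod 4) is unaccounted for. Put n = 4g+1:
(4g+1)^4 + 2(4g+1)^3 - (4g+1)^2 - 2(4g+1) + 16 expands to 256g^4 + 384g^3 + 176g^2 + 24g + 16,
and factoring out 4 leaves 4(64g^4 + 96g^3 + 44g^2 + 6g + 4).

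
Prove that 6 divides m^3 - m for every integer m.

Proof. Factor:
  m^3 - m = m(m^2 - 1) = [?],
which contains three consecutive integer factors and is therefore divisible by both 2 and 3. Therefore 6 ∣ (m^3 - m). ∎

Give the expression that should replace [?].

m(m^2 - 1) = m(m - 1)(m + 1) = (m - 1)m(m + 1).
These three factors are consecutive integers, so their product is divisible by 6.

(m - 1)m(m + 1)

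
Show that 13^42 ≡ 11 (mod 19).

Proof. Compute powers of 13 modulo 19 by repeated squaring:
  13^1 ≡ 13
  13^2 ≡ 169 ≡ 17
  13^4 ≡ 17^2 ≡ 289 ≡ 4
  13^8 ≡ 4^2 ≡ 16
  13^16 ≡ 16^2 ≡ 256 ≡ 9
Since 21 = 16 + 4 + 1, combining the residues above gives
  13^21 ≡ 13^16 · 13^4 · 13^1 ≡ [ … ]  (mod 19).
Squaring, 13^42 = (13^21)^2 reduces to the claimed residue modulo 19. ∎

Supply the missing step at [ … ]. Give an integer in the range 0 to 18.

13^16 · 13^4 · 13^1 ≡ 9 · 4 · 13 = 468.
468 mod 19 = 12, so 13^21 ≡ 12 (mod 19).

12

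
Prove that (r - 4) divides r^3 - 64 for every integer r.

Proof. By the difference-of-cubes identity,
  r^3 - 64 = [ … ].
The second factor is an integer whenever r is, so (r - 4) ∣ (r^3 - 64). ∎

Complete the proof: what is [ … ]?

a^3 - b^3 = (a - b)(a^2 + ab + b^2). With a = r, b = 4:
r^3 - 64 = (r - 4)(r^2 + 4r + 16).

(r - 4)(r^2 + 4r + 16)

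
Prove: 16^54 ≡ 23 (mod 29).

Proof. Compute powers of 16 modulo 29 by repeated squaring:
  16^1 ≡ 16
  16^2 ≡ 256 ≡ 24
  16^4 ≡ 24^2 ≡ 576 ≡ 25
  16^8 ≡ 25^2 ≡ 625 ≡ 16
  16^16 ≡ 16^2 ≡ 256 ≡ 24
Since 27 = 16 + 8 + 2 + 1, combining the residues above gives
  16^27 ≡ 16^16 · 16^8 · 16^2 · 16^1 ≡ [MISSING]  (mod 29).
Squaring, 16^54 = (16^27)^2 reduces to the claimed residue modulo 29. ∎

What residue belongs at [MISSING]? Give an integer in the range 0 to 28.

Multiply the listed residues: 24 · 16 · 24 · 16 = 384 → 9216 → 147456.
Reducing modulo 29: 147456 = 5084·29 + 20, so 16^27 ≡ 20.

20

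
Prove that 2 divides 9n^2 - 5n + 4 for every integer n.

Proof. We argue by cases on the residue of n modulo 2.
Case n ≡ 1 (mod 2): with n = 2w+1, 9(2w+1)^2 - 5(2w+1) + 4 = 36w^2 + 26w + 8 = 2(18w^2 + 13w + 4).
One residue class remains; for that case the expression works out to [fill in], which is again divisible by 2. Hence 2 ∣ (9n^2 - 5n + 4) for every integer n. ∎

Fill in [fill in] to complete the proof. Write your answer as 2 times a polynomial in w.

2(18w^2 - 5w + 2)

Only n ≡ 0 (mod 2) is unaccounted for. Put n = 2w:
9(2w)^2 - 5(2w) + 4 expands to 36w^2 - 10w + 4,
and factoring out 2 leaves 2(18w^2 - 5w + 2).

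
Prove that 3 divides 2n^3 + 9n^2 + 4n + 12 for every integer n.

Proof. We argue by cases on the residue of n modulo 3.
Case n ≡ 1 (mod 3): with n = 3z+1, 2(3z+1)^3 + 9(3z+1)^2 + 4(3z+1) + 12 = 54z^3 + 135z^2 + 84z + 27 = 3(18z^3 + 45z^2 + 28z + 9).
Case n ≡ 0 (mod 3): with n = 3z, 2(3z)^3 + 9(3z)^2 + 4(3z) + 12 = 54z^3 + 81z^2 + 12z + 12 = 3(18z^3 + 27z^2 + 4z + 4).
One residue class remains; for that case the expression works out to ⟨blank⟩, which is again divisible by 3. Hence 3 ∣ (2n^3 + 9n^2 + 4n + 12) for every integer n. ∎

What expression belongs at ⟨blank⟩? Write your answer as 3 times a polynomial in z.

3(18z^3 + 63z^2 + 64z + 24)

Only n ≡ 2 (mod 3) is unaccounted for. Put n = 3z+2:
2(3z+2)^3 + 9(3z+2)^2 + 4(3z+2) + 12 expands to 54z^3 + 189z^2 + 192z + 72,
and factoring out 3 leaves 3(18z^3 + 63z^2 + 64z + 24).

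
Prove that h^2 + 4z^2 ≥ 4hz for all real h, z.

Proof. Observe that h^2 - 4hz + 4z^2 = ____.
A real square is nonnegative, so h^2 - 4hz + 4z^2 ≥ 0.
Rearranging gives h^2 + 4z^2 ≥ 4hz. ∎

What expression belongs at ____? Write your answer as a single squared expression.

h^2 - 4hz + 4z^2 is a perfect-square trinomial: the outer terms are (h)^2 and (2z)^2, and the cross term is -2·h·2z.
So h^2 - 4hz + 4z^2 = (h - 2z)^2 ≥ 0.

(h - 2z)^2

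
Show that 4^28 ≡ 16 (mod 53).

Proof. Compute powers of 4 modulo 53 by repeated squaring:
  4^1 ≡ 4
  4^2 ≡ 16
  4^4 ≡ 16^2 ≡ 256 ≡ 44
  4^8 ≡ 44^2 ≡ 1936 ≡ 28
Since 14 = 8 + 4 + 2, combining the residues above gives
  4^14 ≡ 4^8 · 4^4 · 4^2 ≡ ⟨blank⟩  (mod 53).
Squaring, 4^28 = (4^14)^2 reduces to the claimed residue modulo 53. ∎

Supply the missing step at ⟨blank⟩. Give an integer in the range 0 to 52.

49

4^8 · 4^4 · 4^2 ≡ 28 · 44 · 16 = 19712.
19712 mod 53 = 49, so 4^14 ≡ 49 (mod 53).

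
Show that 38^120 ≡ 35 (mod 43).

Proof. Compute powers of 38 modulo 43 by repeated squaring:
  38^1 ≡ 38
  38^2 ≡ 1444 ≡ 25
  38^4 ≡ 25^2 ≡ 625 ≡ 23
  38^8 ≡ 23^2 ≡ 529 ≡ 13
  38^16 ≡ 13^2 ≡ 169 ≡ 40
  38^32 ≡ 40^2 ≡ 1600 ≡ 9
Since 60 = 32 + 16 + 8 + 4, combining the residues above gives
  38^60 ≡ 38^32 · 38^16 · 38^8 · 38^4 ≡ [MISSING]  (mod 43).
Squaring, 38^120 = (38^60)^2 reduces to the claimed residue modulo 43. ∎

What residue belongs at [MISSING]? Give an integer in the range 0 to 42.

11

38^32 · 38^16 · 38^8 · 38^4 ≡ 9 · 40 · 13 · 23 = 107640.
107640 mod 43 = 11, so 38^60 ≡ 11 (mod 43).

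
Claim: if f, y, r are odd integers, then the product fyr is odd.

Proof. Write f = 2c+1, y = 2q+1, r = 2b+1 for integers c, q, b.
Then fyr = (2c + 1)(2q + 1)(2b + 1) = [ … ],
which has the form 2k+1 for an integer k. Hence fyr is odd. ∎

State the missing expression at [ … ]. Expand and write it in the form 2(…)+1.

(2c + 1)(2q + 1)(2b + 1) = 8bcq + 4bc + 4bq + 2b + 4cq + 2c + 2q + 1
= 2(4bcq + 2bc + 2bq + b + 2cq + c + q) + 1.
Since 4bcq + 2bc + 2bq + b + 2cq + c + q is an integer, the product is of the form 2k+1 for an integer k.

2(4bcq + 2bc + 2bq + b + 2cq + c + q) + 1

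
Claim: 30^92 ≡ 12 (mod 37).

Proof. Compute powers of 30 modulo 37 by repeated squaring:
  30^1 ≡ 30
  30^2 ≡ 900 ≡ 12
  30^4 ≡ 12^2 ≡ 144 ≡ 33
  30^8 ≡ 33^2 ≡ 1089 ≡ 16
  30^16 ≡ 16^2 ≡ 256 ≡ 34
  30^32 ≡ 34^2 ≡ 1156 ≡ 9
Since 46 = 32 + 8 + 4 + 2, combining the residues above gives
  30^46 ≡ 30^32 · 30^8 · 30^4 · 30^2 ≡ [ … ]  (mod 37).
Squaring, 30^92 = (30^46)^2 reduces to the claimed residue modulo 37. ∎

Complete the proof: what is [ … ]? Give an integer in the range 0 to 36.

7

Multiply the listed residues: 9 · 16 · 33 · 12 = 144 → 4752 → 57024.
Reducing modulo 37: 57024 = 1541·37 + 7, so 30^46 ≡ 7.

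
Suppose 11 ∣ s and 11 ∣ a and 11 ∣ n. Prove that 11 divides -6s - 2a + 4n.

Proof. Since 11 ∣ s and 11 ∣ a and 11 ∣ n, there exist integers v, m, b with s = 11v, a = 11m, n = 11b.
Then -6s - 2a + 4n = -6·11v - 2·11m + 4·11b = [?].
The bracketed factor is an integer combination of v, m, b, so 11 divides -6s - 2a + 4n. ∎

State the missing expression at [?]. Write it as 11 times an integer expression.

Pull the common 11 out of every term: -6·11v - 2·11m + 4·11b = 11(4b - 2m - 6v).
4b - 2m - 6v is an integer, which exhibits the divisibility.

11(4b - 2m - 6v)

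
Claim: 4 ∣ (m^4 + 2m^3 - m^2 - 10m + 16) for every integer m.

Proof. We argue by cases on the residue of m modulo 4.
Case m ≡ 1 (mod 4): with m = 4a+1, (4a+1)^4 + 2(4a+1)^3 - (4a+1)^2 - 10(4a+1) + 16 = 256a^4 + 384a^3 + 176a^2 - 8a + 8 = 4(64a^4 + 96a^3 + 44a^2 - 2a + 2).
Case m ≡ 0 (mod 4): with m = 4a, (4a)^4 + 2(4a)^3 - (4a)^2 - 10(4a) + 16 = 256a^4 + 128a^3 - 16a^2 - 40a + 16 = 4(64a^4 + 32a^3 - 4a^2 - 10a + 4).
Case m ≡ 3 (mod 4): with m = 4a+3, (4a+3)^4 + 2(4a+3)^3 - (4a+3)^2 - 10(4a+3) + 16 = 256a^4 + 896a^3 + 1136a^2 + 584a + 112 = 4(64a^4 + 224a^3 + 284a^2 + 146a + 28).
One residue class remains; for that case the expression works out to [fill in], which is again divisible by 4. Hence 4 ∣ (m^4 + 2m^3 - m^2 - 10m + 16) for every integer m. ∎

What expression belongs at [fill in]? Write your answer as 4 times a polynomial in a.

Only m ≡ 2 (mod 4) is unaccounted for. Put m = 4a+2:
(4a+2)^4 + 2(4a+2)^3 - (4a+2)^2 - 10(4a+2) + 16 expands to 256a^4 + 640a^3 + 560a^2 + 168a + 24,
and factoring out 4 leaves 4(64a^4 + 160a^3 + 140a^2 + 42a + 6).

4(64a^4 + 160a^3 + 140a^2 + 42a + 6)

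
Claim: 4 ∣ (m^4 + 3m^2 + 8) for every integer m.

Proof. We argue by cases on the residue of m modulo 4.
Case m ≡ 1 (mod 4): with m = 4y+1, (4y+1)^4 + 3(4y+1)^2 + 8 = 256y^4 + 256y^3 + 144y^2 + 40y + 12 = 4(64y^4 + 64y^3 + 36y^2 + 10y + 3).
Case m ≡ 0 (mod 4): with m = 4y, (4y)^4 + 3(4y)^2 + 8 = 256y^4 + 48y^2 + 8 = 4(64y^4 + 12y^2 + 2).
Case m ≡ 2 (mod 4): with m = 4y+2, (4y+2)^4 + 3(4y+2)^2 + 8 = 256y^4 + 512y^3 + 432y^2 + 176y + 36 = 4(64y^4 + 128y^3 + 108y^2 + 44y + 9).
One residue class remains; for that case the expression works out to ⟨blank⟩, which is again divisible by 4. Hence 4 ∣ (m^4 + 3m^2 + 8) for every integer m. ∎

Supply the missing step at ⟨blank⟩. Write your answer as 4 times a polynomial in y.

4(64y^4 + 192y^3 + 228y^2 + 126y + 29)

The residues treated are {1, 0, 2}, so the missing case is m ≡ 3 (mod 4); write m = 4y+3.
Then (4y+3)^4 + 3(4y+3)^2 + 8 = 256y^4 + 768y^3 + 912y^2 + 504y + 116 = 4(64y^4 + 192y^3 + 228y^2 + 126y + 29).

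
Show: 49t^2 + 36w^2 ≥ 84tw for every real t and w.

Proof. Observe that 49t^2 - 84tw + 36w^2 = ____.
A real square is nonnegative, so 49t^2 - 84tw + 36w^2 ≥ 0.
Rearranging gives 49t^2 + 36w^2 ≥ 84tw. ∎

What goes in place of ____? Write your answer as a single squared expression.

(7t - 6w)^2

The leading and trailing coefficients are 7^2 and 6^2, and 84 = 2·7·6, so the trinomial is (7t - 6w)^2.
Hence 49t^2 - 84tw + 36w^2 ≥ 0.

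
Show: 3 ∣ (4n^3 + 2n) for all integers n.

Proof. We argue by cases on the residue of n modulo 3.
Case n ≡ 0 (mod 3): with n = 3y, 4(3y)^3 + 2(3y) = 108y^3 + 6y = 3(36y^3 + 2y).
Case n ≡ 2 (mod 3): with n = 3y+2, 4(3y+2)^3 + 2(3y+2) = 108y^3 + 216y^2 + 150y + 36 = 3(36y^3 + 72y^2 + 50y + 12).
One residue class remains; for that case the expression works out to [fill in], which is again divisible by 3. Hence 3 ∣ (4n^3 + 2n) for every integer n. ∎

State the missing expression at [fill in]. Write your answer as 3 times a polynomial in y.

3(36y^3 + 36y^2 + 14y + 2)

Only n ≡ 1 (mod 3) is unaccounted for. Put n = 3y+1:
4(3y+1)^3 + 2(3y+1) expands to 108y^3 + 108y^2 + 42y + 6,
and factoring out 3 leaves 3(36y^3 + 36y^2 + 14y + 2).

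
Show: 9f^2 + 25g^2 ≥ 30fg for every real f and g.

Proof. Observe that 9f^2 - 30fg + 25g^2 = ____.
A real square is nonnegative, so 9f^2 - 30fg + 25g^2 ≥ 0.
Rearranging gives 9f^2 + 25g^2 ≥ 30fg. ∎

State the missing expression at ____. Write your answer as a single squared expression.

(3f - 5g)^2

The leading and trailing coefficients are 3^2 and 5^2, and 30 = 2·3·5, so the trinomial is (3f - 5g)^2.
Hence 9f^2 - 30fg + 25g^2 ≥ 0.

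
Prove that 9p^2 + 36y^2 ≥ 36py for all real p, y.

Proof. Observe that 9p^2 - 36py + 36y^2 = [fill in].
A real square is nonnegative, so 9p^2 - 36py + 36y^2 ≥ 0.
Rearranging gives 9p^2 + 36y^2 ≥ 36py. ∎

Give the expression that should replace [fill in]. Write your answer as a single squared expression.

(3p - 6y)^2

9p^2 - 36py + 36y^2 is a perfect-square trinomial: the outer terms are (3p)^2 and (6y)^2, and the cross term is -2·3p·6y.
So 9p^2 - 36py + 36y^2 = (3p - 6y)^2 ≥ 0.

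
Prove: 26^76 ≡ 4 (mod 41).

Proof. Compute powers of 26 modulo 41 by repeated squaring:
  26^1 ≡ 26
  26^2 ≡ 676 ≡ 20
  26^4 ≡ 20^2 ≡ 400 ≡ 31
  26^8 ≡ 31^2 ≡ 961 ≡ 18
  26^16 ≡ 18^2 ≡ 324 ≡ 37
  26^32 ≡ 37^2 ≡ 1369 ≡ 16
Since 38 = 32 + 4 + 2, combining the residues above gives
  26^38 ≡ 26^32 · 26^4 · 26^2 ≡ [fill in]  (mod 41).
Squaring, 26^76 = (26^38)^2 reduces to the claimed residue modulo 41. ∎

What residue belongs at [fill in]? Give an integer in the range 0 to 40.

26^32 · 26^4 · 26^2 ≡ 16 · 31 · 20 = 9920.
9920 mod 41 = 39, so 26^38 ≡ 39 (mod 41).

39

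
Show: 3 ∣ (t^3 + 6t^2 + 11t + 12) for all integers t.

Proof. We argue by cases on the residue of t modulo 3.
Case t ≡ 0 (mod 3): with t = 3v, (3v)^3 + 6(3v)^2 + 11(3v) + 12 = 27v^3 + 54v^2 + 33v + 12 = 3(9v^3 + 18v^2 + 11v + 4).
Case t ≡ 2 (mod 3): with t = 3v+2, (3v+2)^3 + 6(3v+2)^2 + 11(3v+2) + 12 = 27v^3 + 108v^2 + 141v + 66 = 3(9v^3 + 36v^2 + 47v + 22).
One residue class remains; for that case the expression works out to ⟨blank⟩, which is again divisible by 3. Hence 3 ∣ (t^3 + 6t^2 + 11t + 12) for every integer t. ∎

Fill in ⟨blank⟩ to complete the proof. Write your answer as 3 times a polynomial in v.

Only t ≡ 1 (mod 3) is unaccounted for. Put t = 3v+1:
(3v+1)^3 + 6(3v+1)^2 + 11(3v+1) + 12 expands to 27v^3 + 81v^2 + 78v + 30,
and factoring out 3 leaves 3(9v^3 + 27v^2 + 26v + 10).

3(9v^3 + 27v^2 + 26v + 10)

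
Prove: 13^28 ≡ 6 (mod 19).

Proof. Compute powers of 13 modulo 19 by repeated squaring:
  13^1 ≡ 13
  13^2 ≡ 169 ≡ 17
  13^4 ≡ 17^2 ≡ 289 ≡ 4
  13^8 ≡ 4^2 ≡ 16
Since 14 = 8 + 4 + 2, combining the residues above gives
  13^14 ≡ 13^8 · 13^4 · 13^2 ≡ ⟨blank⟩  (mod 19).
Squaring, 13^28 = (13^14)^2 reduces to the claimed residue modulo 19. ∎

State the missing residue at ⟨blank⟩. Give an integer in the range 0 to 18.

5

13^8 · 13^4 · 13^2 ≡ 16 · 4 · 17 = 1088.
1088 mod 19 = 5, so 13^14 ≡ 5 (mod 19).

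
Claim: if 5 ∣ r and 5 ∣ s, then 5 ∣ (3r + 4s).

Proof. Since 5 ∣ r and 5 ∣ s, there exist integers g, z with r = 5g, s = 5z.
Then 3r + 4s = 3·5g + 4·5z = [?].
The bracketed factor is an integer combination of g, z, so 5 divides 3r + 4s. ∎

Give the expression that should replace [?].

5(3g + 4z)

Pull the common 5 out of every term: 3·5g + 4·5z = 5(3g + 4z).
3g + 4z is an integer, which exhibits the divisibility.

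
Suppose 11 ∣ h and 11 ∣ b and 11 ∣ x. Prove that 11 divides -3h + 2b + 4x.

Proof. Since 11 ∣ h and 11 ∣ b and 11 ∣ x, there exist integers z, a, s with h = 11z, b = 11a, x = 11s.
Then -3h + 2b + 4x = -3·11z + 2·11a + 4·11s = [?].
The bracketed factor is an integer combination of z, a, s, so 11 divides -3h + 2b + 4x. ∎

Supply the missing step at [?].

Pull the common 11 out of every term: -3·11z + 2·11a + 4·11s = 11(2a + 4s - 3z).
2a + 4s - 3z is an integer, which exhibits the divisibility.

11(2a + 4s - 3z)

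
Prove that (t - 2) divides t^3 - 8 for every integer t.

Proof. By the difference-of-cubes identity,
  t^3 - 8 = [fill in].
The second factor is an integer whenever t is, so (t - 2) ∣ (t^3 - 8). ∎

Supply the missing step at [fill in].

Polynomial division of t^3 - 8 by t - 2 leaves remainder 0 and quotient t^2 + 2t + 4.
Hence t^3 - 8 = (t - 2)(t^2 + 2t + 4).

(t - 2)(t^2 + 2t + 4)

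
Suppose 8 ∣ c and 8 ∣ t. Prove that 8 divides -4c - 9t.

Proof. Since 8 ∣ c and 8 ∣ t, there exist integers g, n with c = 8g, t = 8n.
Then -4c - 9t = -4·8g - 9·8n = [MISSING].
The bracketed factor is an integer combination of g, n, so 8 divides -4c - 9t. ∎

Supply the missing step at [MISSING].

Pull the common 8 out of every term: -4·8g - 9·8n = 8(-4g - 9n).
-4g - 9n is an integer, which exhibits the divisibility.

8(-4g - 9n)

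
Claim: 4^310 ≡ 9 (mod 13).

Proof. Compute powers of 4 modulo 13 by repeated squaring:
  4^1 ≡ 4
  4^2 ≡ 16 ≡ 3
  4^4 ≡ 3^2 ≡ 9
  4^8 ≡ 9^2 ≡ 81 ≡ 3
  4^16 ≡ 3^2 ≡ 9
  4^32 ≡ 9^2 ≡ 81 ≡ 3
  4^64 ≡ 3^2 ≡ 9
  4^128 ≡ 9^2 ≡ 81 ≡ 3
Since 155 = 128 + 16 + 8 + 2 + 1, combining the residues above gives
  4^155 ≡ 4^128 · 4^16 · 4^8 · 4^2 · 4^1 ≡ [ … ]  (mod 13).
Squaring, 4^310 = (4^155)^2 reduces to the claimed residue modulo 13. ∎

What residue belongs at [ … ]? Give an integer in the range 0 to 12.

10

Multiply the listed residues: 3 · 9 · 3 · 3 · 4 = 27 → 81 → 243 → 972.
Reducing modulo 13: 972 = 74·13 + 10, so 4^155 ≡ 10.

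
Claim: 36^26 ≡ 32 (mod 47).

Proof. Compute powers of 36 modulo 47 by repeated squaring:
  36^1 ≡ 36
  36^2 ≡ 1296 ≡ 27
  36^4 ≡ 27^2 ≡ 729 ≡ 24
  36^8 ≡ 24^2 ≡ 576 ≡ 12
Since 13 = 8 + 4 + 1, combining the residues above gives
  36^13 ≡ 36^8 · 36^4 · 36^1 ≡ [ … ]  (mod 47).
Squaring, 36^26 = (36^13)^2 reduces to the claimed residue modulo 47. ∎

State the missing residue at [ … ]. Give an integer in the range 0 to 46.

Multiply the listed residues: 12 · 24 · 36 = 288 → 10368.
Reducing modulo 47: 10368 = 220·47 + 28, so 36^13 ≡ 28.

28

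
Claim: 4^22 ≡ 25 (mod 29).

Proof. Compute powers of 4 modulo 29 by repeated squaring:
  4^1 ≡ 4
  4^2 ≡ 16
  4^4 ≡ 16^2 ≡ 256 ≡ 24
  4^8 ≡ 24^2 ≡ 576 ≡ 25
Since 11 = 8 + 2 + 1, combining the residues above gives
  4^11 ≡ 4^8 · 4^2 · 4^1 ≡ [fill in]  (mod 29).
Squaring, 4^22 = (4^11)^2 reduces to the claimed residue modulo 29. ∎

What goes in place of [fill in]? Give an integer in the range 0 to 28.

5

4^8 · 4^2 · 4^1 ≡ 25 · 16 · 4 = 1600.
1600 mod 29 = 5, so 4^11 ≡ 5 (mod 29).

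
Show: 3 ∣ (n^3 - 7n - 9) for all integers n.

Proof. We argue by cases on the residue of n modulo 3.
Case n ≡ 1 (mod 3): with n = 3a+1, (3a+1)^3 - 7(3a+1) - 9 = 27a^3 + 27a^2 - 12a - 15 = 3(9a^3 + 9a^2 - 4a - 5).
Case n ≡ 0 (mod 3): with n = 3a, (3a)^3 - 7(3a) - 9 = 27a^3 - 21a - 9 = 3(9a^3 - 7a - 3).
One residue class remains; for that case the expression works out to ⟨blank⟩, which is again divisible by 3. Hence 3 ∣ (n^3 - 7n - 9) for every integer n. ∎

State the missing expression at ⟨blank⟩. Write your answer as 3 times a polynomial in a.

The residues treated are {1, 0}, so the missing case is n ≡ 2 (mod 3); write n = 3a+2.
Then (3a+2)^3 - 7(3a+2) - 9 = 27a^3 + 54a^2 + 15a - 15 = 3(9a^3 + 18a^2 + 5a - 5).

3(9a^3 + 18a^2 + 5a - 5)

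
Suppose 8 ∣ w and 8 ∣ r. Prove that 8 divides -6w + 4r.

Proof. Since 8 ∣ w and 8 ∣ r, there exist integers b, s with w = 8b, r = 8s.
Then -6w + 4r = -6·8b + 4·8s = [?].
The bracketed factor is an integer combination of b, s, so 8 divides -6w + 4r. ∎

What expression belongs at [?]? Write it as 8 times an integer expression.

8(-6b + 4s)

Pull the common 8 out of every term: -6·8b + 4·8s = 8(-6b + 4s).
-6b + 4s is an integer, which exhibits the divisibility.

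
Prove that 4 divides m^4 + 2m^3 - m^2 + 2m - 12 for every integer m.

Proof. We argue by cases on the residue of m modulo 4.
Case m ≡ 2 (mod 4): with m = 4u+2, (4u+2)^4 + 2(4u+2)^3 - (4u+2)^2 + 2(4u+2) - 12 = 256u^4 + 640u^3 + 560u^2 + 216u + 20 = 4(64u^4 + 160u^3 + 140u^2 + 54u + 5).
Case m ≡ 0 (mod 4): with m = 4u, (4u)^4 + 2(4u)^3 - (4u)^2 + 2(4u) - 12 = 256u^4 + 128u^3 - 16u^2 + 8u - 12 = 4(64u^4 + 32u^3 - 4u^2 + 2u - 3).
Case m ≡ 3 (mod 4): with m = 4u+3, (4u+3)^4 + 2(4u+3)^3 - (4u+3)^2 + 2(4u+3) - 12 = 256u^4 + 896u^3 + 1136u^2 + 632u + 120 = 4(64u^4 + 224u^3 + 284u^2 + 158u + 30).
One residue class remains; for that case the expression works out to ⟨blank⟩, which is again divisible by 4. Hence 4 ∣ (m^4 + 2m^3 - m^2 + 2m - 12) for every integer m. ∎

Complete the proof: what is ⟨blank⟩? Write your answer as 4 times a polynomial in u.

4(64u^4 + 96u^3 + 44u^2 + 10u - 2)

The residues treated are {2, 0, 3}, so the missing case is m ≡ 1 (mod 4); write m = 4u+1.
Then (4u+1)^4 + 2(4u+1)^3 - (4u+1)^2 + 2(4u+1) - 12 = 256u^4 + 384u^3 + 176u^2 + 40u - 8 = 4(64u^4 + 96u^3 + 44u^2 + 10u - 2).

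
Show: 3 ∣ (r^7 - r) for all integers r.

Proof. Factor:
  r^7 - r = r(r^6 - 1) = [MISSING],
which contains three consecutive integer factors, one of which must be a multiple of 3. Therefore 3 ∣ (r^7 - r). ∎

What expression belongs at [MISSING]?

r^6 - 1 = (r^2 - 1)(r^4 + r^2 + 1), and r^2 - 1 = (r-1)(r+1).
So r(r^6 - 1) = (r - 1)r(r + 1)(r^4 + r^2 + 1).

(r - 1)r(r + 1)(r^4 + r^2 + 1)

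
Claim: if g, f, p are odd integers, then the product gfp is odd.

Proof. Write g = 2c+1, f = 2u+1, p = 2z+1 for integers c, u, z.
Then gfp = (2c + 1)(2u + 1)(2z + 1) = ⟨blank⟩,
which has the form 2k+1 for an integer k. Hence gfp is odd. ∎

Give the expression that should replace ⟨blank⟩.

Expanding: (2c + 1)(2u + 1)(2z + 1) = 8cuz + 4cu + 4cz + 2c + 4uz + 2u + 2z + 1.
Every term except the constant is even, so this is 2(4cuz + 2cu + 2cz + c + 2uz + u + z) + 1,
and 4cuz + 2cu + 2cz + c + 2uz + u + z ∈ ℤ gives the required form.

2(4cuz + 2cu + 2cz + c + 2uz + u + z) + 1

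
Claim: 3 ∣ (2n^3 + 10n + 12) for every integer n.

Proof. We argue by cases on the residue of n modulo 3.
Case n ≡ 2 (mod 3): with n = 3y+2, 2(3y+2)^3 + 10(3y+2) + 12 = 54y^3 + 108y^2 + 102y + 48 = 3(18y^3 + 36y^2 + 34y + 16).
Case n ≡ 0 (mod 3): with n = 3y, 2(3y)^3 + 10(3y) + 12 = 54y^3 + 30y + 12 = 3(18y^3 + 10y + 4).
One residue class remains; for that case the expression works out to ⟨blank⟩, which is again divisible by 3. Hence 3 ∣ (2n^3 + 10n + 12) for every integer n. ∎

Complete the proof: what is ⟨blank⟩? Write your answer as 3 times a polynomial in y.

Only n ≡ 1 (mod 3) is unaccounted for. Put n = 3y+1:
2(3y+1)^3 + 10(3y+1) + 12 expands to 54y^3 + 54y^2 + 48y + 24,
and factoring out 3 leaves 3(18y^3 + 18y^2 + 16y + 8).

3(18y^3 + 18y^2 + 16y + 8)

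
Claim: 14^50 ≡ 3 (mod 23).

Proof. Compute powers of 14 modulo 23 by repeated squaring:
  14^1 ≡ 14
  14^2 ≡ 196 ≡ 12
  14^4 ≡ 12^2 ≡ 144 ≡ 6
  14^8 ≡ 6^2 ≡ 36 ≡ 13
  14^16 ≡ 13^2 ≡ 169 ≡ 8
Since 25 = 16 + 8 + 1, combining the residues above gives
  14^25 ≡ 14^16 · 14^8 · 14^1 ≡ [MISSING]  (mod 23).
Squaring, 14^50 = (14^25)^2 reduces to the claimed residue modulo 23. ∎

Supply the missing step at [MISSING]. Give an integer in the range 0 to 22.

7

14^16 · 14^8 · 14^1 ≡ 8 · 13 · 14 = 1456.
1456 mod 23 = 7, so 14^25 ≡ 7 (mod 23).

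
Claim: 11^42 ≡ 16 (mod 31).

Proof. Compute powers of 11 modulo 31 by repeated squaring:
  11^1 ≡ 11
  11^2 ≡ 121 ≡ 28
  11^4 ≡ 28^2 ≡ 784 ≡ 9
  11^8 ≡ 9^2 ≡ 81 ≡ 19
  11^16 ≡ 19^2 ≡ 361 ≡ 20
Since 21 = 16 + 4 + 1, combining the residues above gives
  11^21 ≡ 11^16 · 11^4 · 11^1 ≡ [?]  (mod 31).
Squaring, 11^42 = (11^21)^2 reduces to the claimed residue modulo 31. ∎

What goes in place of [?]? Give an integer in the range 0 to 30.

27

Multiply the listed residues: 20 · 9 · 11 = 180 → 1980.
Reducing modulo 31: 1980 = 63·31 + 27, so 11^21 ≡ 27.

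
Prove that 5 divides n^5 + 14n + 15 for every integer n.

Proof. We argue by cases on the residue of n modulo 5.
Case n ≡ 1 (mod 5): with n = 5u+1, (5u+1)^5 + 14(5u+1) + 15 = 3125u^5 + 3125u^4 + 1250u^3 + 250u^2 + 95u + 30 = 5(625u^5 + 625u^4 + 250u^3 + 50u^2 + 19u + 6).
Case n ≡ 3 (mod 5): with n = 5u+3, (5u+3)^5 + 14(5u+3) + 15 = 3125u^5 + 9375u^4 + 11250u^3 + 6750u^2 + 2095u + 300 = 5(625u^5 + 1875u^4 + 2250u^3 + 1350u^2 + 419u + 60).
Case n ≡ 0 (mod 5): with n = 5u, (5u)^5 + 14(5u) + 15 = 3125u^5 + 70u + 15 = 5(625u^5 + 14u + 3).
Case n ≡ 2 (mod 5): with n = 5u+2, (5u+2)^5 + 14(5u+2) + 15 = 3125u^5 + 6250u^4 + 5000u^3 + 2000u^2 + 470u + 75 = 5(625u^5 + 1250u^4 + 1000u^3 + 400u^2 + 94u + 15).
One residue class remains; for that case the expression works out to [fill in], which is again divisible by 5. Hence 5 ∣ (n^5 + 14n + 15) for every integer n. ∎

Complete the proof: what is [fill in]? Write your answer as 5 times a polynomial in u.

5(625u^5 + 2500u^4 + 4000u^3 + 3200u^2 + 1294u + 219)

The residues treated are {1, 3, 0, 2}, so the missing case is n ≡ 4 (mod 5); write n = 5u+4.
Then (5u+4)^5 + 14(5u+4) + 15 = 3125u^5 + 12500u^4 + 20000u^3 + 16000u^2 + 6470u + 1095 = 5(625u^5 + 2500u^4 + 4000u^3 + 3200u^2 + 1294u + 219).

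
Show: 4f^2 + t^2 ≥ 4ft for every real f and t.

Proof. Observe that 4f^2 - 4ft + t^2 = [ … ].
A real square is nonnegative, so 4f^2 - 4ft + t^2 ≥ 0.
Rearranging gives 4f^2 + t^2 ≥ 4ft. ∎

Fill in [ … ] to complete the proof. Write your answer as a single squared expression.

(2f - t)^2

4f^2 - 4ft + t^2 is a perfect-square trinomial: the outer terms are (2f)^2 and (t)^2, and the cross term is -2·2f·t.
So 4f^2 - 4ft + t^2 = (2f - t)^2 ≥ 0.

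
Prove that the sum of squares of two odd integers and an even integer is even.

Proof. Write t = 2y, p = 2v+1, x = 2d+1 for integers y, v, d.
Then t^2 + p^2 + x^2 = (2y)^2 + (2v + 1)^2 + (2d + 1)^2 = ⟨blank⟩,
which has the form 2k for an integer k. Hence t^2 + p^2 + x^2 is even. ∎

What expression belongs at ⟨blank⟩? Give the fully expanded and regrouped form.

Expanding: (2y)^2 + (2v + 1)^2 + (2d + 1)^2 = 4d^2 + 4d + 4v^2 + 4v + 4y^2 + 2.
Every term is even; pulling out the factor of 2 gives 2(2d^2 + 2d + 2v^2 + 2v + 2y^2 + 1).

2(2d^2 + 2d + 2v^2 + 2v + 2y^2 + 1)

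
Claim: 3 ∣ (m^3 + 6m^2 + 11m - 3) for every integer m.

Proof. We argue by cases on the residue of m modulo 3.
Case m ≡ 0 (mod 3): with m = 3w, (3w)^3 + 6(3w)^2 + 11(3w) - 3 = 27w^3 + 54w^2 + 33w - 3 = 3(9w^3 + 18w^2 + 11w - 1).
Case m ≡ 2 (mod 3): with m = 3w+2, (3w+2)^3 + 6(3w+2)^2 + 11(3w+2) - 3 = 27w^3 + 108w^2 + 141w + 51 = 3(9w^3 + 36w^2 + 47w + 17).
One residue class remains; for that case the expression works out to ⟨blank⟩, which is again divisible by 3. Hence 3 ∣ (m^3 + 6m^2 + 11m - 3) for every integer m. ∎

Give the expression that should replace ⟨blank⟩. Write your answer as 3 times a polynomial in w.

3(9w^3 + 27w^2 + 26w + 5)

Only m ≡ 1 (mod 3) is unaccounted for. Put m = 3w+1:
(3w+1)^3 + 6(3w+1)^2 + 11(3w+1) - 3 expands to 27w^3 + 81w^2 + 78w + 15,
and factoring out 3 leaves 3(9w^3 + 27w^2 + 26w + 5).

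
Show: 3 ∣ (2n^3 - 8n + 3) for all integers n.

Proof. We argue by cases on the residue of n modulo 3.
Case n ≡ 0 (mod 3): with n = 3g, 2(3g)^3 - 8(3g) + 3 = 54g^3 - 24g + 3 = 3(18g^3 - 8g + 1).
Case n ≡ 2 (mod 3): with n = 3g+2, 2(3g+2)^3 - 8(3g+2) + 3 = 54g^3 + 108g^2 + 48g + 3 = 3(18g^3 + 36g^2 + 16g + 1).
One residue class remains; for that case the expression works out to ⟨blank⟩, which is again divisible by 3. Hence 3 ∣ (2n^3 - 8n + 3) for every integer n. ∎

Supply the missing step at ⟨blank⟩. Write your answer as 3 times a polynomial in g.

3(18g^3 + 18g^2 - 2g - 1)

Only n ≡ 1 (mod 3) is unaccounted for. Put n = 3g+1:
2(3g+1)^3 - 8(3g+1) + 3 expands to 54g^3 + 54g^2 - 6g - 3,
and factoring out 3 leaves 3(18g^3 + 18g^2 - 2g - 1).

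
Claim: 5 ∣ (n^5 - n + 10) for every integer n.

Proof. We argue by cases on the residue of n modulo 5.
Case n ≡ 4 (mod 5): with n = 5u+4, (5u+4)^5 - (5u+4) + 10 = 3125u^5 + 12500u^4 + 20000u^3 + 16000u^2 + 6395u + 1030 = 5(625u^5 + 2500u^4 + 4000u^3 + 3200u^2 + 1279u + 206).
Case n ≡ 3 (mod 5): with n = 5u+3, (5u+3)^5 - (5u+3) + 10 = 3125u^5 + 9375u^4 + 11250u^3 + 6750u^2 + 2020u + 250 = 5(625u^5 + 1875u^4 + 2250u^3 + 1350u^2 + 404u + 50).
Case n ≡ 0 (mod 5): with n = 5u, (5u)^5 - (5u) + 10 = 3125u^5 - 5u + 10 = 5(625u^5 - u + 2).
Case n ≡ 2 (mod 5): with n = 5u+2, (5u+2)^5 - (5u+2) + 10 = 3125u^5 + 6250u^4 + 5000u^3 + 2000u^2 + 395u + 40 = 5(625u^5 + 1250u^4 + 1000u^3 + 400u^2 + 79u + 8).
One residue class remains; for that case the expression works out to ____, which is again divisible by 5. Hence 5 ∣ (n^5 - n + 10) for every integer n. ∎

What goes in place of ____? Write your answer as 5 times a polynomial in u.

5(625u^5 + 625u^4 + 250u^3 + 50u^2 + 4u + 2)

The residues treated are {4, 3, 0, 2}, so the missing case is n ≡ 1 (mod 5); write n = 5u+1.
Then (5u+1)^5 - (5u+1) + 10 = 3125u^5 + 3125u^4 + 1250u^3 + 250u^2 + 20u + 10 = 5(625u^5 + 625u^4 + 250u^3 + 50u^2 + 4u + 2).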